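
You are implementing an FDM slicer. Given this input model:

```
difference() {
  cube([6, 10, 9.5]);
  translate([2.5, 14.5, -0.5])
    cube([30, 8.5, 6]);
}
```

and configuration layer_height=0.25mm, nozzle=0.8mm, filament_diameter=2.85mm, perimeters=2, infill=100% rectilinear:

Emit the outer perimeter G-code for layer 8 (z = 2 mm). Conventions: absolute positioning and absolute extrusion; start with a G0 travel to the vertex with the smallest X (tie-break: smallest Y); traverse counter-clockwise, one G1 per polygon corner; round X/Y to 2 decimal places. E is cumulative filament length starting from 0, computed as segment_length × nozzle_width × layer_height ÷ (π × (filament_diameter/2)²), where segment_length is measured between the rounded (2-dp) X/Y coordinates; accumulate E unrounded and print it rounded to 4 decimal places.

G0 X0.00 Y0.00 Z2.00
G1 X6.00 Y0.00 E0.1881
G1 X6.00 Y10.00 E0.5016
G1 X0.00 Y10.00 E0.6897
G1 X0.00 Y0.00 E1.0032

At z = 2 mm: the 6×10 cube contributes its full rectangle; the cube at (2.5, 14.5) is present — its section is the full 30×8.5 rectangle; After the difference (first − rest): starting from the 6×10 cube, the 30×8.5 cube at (2.5, 14.5) misses the remaining region (no effect) — 1 connected region. The outline is a single polygon with 4 vertices. Extrusion per mm of travel: 0.8 × 0.25 / (π × 1.425²) = 0.031351. Accumulating E over each segment gives final E = 1.0032.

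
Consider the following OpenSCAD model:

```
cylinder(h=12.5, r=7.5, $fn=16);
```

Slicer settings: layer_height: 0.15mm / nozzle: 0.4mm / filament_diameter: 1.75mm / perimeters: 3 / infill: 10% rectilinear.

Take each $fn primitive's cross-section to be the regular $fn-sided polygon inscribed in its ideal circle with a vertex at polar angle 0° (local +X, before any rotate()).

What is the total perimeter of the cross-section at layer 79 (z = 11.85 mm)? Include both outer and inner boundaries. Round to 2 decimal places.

46.82 mm

At z = 11.85 mm: the r=7.5 cylinder gives a regular 16-gon of circumradius 7.5 (constant along its height) (perimeter = 2·16·7.500·sin(180°/16) = 46.82 mm). Overall, the cross-section is a single solid region. Total boundary length (outer) = 46.82 mm.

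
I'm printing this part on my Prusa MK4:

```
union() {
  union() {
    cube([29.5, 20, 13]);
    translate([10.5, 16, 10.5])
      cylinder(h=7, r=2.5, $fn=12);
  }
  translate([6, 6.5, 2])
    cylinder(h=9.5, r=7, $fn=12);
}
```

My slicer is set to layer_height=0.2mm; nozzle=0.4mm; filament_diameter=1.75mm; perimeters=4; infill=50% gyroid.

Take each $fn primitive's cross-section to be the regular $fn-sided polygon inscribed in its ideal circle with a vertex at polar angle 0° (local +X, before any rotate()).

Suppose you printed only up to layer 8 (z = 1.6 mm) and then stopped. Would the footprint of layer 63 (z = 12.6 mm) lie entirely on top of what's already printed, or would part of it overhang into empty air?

entirely on top

Compare the two slices. At z = 1.6: the cube (footprint 29.5×20) is included at this height (area 590.00 mm²); the cylinder at (10.5, 16) is not intersected at this z (z outside [10.5, 17.5]); Taking the union: only the 29.5×20 cube is present, so the union is just that shape — area = 590.00 mm²; the cylinder at (6, 6.5) is absent (z outside [2, 11.5]); Merging all regions: only the result so far is present, so the union is just that shape — area = 590.00 mm². At z = 12.6: the cube (footprint 29.5×20) is included at this height (area 590.00 mm²); the r=2.5 cylinder at (10.5, 16) contributes a regular 12-gon of circumradius 2.5 (area = (12/2)·2.500²·sin(360°/12) = 18.75 mm²); Combining (union): the r=2.5 cylinder at (10.5, 16) lies entirely inside the 29.5×20 cube, so the union is just the 29.5×20 cube — area = 590.00 mm²; the cylinder at (6, 6.5) is not intersected at this z (z outside [2, 11.5]); Merging all regions: only the result so far is present, so the union is just that shape — area = 590.00 mm². Checking containment: the cross-section at z = 12.6 is a subset of the cross-section at z = 1.6.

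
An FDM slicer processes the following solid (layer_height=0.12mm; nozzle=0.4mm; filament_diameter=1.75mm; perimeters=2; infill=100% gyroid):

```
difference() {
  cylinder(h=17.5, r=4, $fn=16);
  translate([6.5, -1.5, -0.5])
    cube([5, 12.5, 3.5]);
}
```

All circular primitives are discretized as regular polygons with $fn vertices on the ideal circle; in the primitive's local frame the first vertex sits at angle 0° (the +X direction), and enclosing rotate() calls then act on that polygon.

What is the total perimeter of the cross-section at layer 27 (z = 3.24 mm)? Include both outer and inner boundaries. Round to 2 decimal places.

24.97 mm

At z = 3.24 mm: the r=4 cylinder gives a regular 16-gon of circumradius 4 (constant along its height) (perimeter = 2·16·4.000·sin(180°/16) = 24.97 mm); the cube at (6.5, -1.5) is absent (z outside [-0.5, 3]); After the difference (first − rest): none of the subtracted shapes is present at this height, so the r=4 cylinder is unchanged — boundary = 24.97 mm. Overall, the cross-section is a single solid region. Total boundary length (outer) = 24.97 mm.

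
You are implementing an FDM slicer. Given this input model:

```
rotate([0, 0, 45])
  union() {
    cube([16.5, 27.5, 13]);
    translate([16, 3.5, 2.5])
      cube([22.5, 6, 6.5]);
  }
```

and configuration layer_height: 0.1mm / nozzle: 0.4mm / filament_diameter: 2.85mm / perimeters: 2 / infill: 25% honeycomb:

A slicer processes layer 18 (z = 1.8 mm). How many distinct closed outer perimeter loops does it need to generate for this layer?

At z = 1.8 mm: the 16.5×27.5 cube contributes its full rectangle; the cube at (16, 3.5) does not reach this height (z outside [2.5, 9]); Combining (union): only the 16.5×27.5 cube is present, so the union is just that shape — 1 connected region; (rotated 45° about Z; rotation is an isometry so areas/perimeters/island counts are preserved). The result has 1 disconnected region.

1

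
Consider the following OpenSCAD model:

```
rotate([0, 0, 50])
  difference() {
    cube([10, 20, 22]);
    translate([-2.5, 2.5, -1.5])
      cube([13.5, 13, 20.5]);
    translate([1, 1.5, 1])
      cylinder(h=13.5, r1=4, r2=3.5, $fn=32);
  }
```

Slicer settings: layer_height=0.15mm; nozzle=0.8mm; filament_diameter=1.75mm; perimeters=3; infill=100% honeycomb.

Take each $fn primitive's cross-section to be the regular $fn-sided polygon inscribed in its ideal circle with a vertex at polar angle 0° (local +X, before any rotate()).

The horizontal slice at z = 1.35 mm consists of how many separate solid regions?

At z = 1.35 mm: the cube is present — its section is the full 10×20 rectangle; the cube at (-2.5, 2.5) (footprint 13.5×13) is included at this height; the cone at (1, 1.5) (r1=4→r2=3.5) has section circumradius 3.987 here — a regular 32-gon; After the difference (first − rest): starting from the 10×20 cube, the 13.5×13 cube at (-2.5, 2.5) partially overlaps it — only the 130.00 mm² overlap (of its 175.50 mm²) is removed, clipping the outline; the cone at (1, 1.5) partially overlaps it — only the 12.25 mm² overlap (of its 49.62 mm²) is removed, clipping the outline — 2 connected regions; (rotated 50° about Z; rotation is an isometry so areas/perimeters/island counts are preserved). The result has 2 disconnected regions.

2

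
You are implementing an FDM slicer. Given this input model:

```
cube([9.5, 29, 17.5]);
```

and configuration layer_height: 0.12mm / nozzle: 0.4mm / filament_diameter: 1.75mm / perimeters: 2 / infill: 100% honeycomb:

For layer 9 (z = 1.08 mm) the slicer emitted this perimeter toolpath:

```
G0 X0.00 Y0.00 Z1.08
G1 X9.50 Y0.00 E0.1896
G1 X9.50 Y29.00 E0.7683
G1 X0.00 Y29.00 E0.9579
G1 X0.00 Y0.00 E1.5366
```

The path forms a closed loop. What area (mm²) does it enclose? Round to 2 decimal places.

Apply the shoelace formula to the sequence of (X, Y) vertices; enclosed area = 275.50 mm².

275.50 mm²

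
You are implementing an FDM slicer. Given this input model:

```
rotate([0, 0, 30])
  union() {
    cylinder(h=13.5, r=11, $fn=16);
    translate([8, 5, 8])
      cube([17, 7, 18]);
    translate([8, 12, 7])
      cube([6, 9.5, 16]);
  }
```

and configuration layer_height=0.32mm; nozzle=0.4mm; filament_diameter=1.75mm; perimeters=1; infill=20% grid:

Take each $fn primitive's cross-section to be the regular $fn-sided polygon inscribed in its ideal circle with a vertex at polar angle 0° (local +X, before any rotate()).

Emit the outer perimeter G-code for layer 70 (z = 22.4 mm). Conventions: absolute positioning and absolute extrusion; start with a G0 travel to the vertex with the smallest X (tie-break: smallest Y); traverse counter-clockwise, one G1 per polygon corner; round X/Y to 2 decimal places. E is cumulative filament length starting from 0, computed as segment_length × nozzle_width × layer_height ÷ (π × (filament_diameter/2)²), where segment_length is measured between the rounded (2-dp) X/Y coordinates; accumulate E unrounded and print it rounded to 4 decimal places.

At z = 22.4 mm: the cylinder is not intersected at this z (z outside [0, 13.5]); the 17×7 cube at (8, 5) contributes its full rectangle; the cube at (8, 12) (footprint 6×9.5) is included at this height; Merging all regions: the 2 present regions share edge segments without overlapping in area, so areas simply add but the touching pieces fuse into one outline (the shared edge portions become interior and drop out of the boundary) — 1 connected region; (whole slice rotated 30° about Z — lengths, areas and connectivity unchanged). The outline is a single polygon with 6 vertices. Extrusion per mm of travel: 0.4 × 0.32 / (π × 0.875²) = 0.053216. Accumulating E over each segment gives final E = 3.5653.

G0 X-3.82 Y22.62 Z22.40
G1 X4.43 Y8.33 E0.8781
G1 X19.15 Y16.83 E1.7827
G1 X15.65 Y22.89 E2.1551
G1 X6.12 Y17.39 E2.7406
G1 X1.37 Y25.62 E3.2463
G1 X-3.82 Y22.62 E3.5653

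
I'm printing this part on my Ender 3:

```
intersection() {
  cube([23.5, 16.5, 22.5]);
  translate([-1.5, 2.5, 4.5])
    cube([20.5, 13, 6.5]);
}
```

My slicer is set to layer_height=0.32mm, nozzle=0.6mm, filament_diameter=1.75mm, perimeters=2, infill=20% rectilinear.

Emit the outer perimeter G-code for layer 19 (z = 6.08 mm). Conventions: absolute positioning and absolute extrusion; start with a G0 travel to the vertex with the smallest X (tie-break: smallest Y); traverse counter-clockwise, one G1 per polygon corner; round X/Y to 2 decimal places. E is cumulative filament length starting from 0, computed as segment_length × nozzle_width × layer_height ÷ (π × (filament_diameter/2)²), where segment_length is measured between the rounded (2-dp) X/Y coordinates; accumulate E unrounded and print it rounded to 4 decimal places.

At z = 6.08 mm: the cube is present — its section is the full 23.5×16.5 rectangle; the cube at (-1.5, 2.5) is present — its section is the full 20.5×13 rectangle; After intersecting: the 20.5×13 cube at (-1.5, 2.5) partially overlaps the 23.5×16.5 cube; clipping to the common part keeps 247.00 mm² — 1 connected region. The outline is a single polygon with 4 vertices. Extrusion per mm of travel: 0.6 × 0.32 / (π × 0.875²) = 0.079824. Accumulating E over each segment gives final E = 5.1088.

G0 X0.00 Y2.50 Z6.08
G1 X19.00 Y2.50 E1.5167
G1 X19.00 Y15.50 E2.5544
G1 X0.00 Y15.50 E4.0710
G1 X0.00 Y2.50 E5.1088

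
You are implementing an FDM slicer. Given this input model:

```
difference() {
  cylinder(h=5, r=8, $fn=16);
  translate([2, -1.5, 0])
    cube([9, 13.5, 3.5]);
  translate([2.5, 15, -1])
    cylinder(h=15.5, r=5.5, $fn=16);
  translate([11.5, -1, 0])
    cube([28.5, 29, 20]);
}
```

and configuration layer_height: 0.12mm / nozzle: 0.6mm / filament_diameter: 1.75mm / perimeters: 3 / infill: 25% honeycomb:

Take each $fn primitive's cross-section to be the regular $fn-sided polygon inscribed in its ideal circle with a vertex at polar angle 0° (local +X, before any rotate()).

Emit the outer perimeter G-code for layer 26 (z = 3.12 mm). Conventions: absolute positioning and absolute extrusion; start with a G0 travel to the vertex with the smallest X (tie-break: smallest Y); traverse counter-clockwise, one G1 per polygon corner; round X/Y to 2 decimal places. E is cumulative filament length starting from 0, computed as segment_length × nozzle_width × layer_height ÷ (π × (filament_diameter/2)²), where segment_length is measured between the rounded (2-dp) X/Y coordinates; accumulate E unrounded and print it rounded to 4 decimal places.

G0 X-8.00 Y0.00 Z3.12
G1 X-7.39 Y-3.06 E0.0934
G1 X-5.66 Y-5.66 E0.1869
G1 X-3.06 Y-7.39 E0.2804
G1 X0.00 Y-8.00 E0.3738
G1 X3.06 Y-7.39 E0.4672
G1 X5.66 Y-5.66 E0.5607
G1 X7.39 Y-3.06 E0.6541
G1 X7.70 Y-1.50 E0.7017
G1 X2.00 Y-1.50 E0.8724
G1 X2.00 Y7.60 E1.1448
G1 X0.00 Y8.00 E1.2058
G1 X-3.06 Y7.39 E1.2992
G1 X-5.66 Y5.66 E1.3927
G1 X-7.39 Y3.06 E1.4862
G1 X-8.00 Y0.00 E1.5796

At z = 3.12 mm: the r=8 cylinder gives a regular 16-gon of circumradius 8 (constant along its height); the 9×13.5 cube at (2, -1.5) contributes its full rectangle; the r=5.5 cylinder at (2.5, 15) gives a regular 16-gon of circumradius 5.5 (constant along its height); the cube at (11.5, -1) (footprint 28.5×29) is included at this height; Taking the first minus the rest: starting from the r=8 cylinder, the 9×13.5 cube at (2, -1.5) partially overlaps it — only the 42.16 mm² overlap (of its 121.50 mm²) is removed, clipping the outline; the r=5.5 cylinder at (2.5, 15) misses the remaining region (no effect); the 28.5×29 cube at (11.5, -1) misses the remaining region (no effect) — 1 connected region. The outline is a single polygon with 15 vertices. Extrusion per mm of travel: 0.6 × 0.12 / (π × 0.875²) = 0.029934. Accumulating E over each segment gives final E = 1.5796.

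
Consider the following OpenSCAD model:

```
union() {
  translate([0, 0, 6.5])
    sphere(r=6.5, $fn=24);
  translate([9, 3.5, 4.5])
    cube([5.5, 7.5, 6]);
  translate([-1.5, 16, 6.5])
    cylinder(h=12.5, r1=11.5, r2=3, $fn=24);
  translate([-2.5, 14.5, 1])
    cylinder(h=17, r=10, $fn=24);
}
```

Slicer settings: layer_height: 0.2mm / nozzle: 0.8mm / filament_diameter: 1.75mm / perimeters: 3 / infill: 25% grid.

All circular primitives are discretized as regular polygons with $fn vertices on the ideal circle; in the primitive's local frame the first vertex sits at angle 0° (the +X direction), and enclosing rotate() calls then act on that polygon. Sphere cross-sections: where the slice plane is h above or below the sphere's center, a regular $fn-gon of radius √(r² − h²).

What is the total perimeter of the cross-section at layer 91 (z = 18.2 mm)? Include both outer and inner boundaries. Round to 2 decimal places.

22.20 mm

At z = 18.2 mm: the sphere does not reach this height (|z−center|=11.700 > r=6.5); the cube at (9, 3.5) does not reach this height (z outside [4.5, 10.5]); the cone at (-1.5, 16) (r1=11.5→r2=3) has section circumradius 3.544 here — a regular 24-gon (perimeter = 2·24·3.544·sin(180°/24) = 22.20 mm); the cylinder at (-2.5, 14.5) is absent (z outside [1, 18]); Combining (union): only the cone at (-1.5, 16) is present, so the union is just that shape — boundary = 22.20 mm. Overall, the cross-section is a single solid region. Total boundary length (outer) = 22.20 mm.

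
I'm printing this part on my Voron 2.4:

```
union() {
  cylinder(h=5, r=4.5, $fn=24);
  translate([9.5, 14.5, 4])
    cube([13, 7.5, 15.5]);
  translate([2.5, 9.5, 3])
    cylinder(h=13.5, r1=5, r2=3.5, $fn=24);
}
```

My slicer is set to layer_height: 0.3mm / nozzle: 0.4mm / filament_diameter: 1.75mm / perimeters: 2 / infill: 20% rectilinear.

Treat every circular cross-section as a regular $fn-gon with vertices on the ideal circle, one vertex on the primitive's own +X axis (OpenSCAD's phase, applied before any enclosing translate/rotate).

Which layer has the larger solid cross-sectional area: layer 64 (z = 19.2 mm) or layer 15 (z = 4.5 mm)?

layer 15 (z = 4.5 mm)

Layer 64 (z = 19.2): the cylinder is absent (z outside [0, 5]); the 13×7.5 cube at (9.5, 14.5) contributes its full rectangle (area 97.50 mm²); the cone at (2.5, 9.5) is absent (z outside [3, 16.5]); Combining (union): only the 13×7.5 cube at (9.5, 14.5) is present, so the union is just that shape — area = 97.50 mm². So its area = 97.50 mm². Layer 15 (z = 4.5): the r=4.5 cylinder gives a regular 24-gon of circumradius 4.5 (constant along its height) (area = (24/2)·4.500²·sin(360°/24) = 62.89 mm²); the cube at (9.5, 14.5) (footprint 13×7.5) is included at this height (area 97.50 mm²); the cone at (2.5, 9.5) (r1=5→r2=3.5) has section circumradius 4.833 here — a regular 24-gon (area = (24/2)·4.833²·sin(360°/24) = 72.56 mm²); Merging all regions: the 3 present regions are separate (no shared area or edge), so areas and boundary lengths simply add and each stays a separate island — area = 232.95 mm². So its area = 232.95 mm². Layer 15 is larger (232.95 vs 97.50 mm²).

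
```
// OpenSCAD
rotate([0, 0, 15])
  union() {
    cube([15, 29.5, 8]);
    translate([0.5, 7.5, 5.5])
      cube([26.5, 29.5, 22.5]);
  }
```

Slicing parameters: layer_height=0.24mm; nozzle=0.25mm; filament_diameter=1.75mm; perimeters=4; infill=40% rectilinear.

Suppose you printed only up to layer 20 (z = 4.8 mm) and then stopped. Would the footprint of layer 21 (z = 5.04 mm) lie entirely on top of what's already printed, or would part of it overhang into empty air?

Compare the two slices. At z = 4.8: the 15×29.5 cube contributes its full rectangle (area 442.50 mm²); the cube at (0.5, 7.5) does not reach this height (z outside [5.5, 28]); Combining (union): only the 15×29.5 cube is present, so the union is just that shape — area = 442.50 mm²; (rotated 15° about Z; rotation is an isometry so areas/perimeters/island counts are preserved). At z = 5.04: the cube is present — its section is the full 15×29.5 rectangle (area 442.50 mm²); the cube at (0.5, 7.5) is absent (z outside [5.5, 28]); Merging all regions: only the 15×29.5 cube is present, so the union is just that shape — area = 442.50 mm²; (rotated 15° about Z; rotation is an isometry so areas/perimeters/island counts are preserved). Checking containment: the cross-section at z = 5.04 is a subset of the cross-section at z = 4.8.

entirely on top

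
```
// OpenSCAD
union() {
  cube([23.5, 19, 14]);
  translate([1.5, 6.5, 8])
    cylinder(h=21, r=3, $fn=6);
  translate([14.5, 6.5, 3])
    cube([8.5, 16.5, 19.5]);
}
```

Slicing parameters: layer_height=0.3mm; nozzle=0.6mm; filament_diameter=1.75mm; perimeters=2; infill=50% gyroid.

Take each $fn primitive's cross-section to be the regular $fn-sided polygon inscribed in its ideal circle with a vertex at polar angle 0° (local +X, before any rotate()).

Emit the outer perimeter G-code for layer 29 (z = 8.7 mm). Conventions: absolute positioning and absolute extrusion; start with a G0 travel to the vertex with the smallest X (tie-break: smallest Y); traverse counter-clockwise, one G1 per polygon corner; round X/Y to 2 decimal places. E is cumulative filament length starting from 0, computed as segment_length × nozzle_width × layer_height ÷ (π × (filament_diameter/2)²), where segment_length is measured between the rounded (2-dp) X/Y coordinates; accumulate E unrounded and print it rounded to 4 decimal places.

G0 X-1.50 Y6.50 Z8.70
G1 X0.00 Y3.90 E0.2246
G1 X0.00 Y0.00 E0.5165
G1 X23.50 Y0.00 E2.2751
G1 X23.50 Y19.00 E3.6970
G1 X23.00 Y19.00 E3.7344
G1 X23.00 Y23.00 E4.0337
G1 X14.50 Y23.00 E4.6698
G1 X14.50 Y19.00 E4.9692
G1 X0.00 Y19.00 E6.0543
G1 X0.00 Y9.10 E6.7952
G1 X-1.50 Y6.50 E7.0198

At z = 8.7 mm: the cube is present — its section is the full 23.5×19 rectangle; the r=3 cylinder at (1.5, 6.5) gives a regular 6-gon of circumradius 3 (constant along its height); the 8.5×16.5 cube at (14.5, 6.5) contributes its full rectangle; Taking the union: the regions partially overlap (shared area 125.74 mm²), so overlapping operands fuse into one piece — 1 connected region. The outline is a single polygon with 11 vertices. Extrusion per mm of travel: 0.6 × 0.3 / (π × 0.875²) = 0.074835. Accumulating E over each segment gives final E = 7.0198.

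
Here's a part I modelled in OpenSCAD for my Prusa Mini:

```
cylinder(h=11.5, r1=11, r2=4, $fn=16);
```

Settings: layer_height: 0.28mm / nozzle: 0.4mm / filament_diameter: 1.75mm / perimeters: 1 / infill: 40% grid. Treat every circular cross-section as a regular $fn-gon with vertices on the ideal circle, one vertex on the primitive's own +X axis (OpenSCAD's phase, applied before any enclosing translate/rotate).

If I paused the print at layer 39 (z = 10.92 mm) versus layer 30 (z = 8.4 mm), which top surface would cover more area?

layer 30 (z = 8.4 mm)

Layer 39 (z = 10.92): the cone: at t=0.950 of its height the radius interpolates to r₁+(r₂−r₁)t = 4.353, giving a regular 16-gon of that circumradius (area = (16/2)·4.353²·sin(360°/16) = 58.01 mm²). So its area = 58.01 mm². Layer 30 (z = 8.4): the cone: at t=0.730 of its height the radius interpolates to r₁+(r₂−r₁)t = 5.887, giving a regular 16-gon of that circumradius (area = (16/2)·5.887²·sin(360°/16) = 106.10 mm²). So its area = 106.10 mm². Layer 30 is larger (106.10 vs 58.01 mm²).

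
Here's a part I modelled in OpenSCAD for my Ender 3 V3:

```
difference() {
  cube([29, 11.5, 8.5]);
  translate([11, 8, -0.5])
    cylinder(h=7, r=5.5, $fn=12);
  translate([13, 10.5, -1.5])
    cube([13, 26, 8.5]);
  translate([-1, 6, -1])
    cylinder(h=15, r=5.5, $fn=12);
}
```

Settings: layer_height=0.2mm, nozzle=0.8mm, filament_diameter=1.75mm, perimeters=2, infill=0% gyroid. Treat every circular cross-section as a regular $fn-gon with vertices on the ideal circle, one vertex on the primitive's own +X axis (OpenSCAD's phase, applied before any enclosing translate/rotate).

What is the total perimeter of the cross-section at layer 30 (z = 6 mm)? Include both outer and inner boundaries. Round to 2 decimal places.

At z = 6 mm: the 29×11.5 cube contributes its full rectangle (perimeter 81.00 mm); the r=5.5 cylinder at (11, 8) gives a regular 12-gon of circumradius 5.5 (constant along its height) (perimeter = 2·12·5.500·sin(180°/12) = 34.16 mm); the cube at (13, 10.5) (footprint 13×26) is included at this height (perimeter 78.00 mm); the r=5.5 cylinder at (-1, 6) contributes a regular 12-gon of circumradius 5.5 (perimeter = 2·12·5.500·sin(180°/12) = 34.16 mm); After the difference (first − rest): starting from the 29×11.5 cube, the r=5.5 cylinder at (11, 8) partially overlaps it — only the 80.18 mm² overlap (of its 90.75 mm²) is removed, clipping the outline; the 13×26 cube at (13, 10.5) partially overlaps it — only the 10.51 mm² overlap (of its 338.00 mm²) is removed, clipping the outline; the r=5.5 cylinder at (-1, 6) partially overlaps it — only the 34.64 mm² overlap (of its 90.75 mm²) is removed, clipping the outline — boundary = 101.28 mm. Overall, the cross-section is a single solid region. Total boundary length (outer) = 101.28 mm.

101.28 mm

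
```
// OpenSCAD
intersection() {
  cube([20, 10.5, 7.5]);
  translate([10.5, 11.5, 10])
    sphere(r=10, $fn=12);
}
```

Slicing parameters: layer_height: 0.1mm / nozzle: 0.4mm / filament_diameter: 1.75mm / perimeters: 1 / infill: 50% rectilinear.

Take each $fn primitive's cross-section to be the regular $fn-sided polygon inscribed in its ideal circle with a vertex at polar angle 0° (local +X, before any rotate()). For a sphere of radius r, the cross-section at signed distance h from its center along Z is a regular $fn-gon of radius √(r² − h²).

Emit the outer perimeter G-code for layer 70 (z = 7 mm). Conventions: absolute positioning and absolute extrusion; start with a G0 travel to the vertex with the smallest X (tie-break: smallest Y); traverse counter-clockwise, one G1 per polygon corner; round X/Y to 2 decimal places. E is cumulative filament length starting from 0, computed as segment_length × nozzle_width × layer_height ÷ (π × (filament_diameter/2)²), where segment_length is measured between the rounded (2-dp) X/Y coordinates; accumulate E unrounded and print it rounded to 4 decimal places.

At z = 7 mm: the cube is present — its section is the full 20×10.5 rectangle; the sphere at (10.5, 11.5): section is a regular 12-gon, circumradius = √(r²−h²) = √(10²−3²) = 9.539; Taking the intersection: the r=10 sphere at (10.5, 11.5) partially overlaps the 20×10.5 cube; clipping to the common part keeps 117.69 mm² — 1 connected region. The outline is a single polygon with 7 vertices. Extrusion per mm of travel: 0.4 × 0.1 / (π × 0.875²) = 0.016630. Accumulating E over each segment gives final E = 0.7666.

G0 X1.23 Y10.50 Z7.00
G1 X2.24 Y6.73 E0.0649
G1 X5.73 Y3.24 E0.1470
G1 X10.50 Y1.96 E0.2291
G1 X15.27 Y3.24 E0.3112
G1 X18.76 Y6.73 E0.3933
G1 X19.77 Y10.50 E0.4582
G1 X1.23 Y10.50 E0.7666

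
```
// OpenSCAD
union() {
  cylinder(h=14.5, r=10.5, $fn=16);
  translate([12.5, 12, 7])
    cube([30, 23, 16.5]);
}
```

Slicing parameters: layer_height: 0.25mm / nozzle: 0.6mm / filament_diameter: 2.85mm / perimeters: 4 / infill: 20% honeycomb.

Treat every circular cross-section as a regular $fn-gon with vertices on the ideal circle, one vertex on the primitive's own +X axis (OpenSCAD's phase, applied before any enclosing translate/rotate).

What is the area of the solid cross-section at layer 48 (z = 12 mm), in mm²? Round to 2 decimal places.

At z = 12 mm: the cylinder: section is a regular 16-gon, circumradius r=10.5 (area = (16/2)·10.500²·sin(360°/16) = 337.53 mm²); the 30×23 cube at (12.5, 12) contributes its full rectangle (area 690.00 mm²); Combining (union): the 2 present regions are separate (no shared area or edge), so areas and boundary lengths simply add and each stays a separate island — area = 1027.53 mm². Overall, the cross-section has 2 separate islands. Net area = 1027.53 mm².

1027.53 mm²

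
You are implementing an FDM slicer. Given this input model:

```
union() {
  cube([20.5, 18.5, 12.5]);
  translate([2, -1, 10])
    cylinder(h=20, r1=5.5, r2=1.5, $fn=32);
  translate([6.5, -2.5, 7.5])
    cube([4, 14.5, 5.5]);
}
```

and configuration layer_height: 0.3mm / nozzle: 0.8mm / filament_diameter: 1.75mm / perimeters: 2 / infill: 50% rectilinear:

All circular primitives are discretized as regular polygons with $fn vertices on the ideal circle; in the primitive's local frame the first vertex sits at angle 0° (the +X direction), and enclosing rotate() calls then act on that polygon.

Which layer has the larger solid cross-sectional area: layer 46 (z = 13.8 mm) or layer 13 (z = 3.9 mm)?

Layer 46 (z = 13.8): the cube does not reach this height (z outside [0, 12.5]); the cone at (2, -1) (r1=5.5→r2=1.5) has section circumradius 4.740 here — a regular 32-gon (area = (32/2)·4.740²·sin(360°/32) = 70.13 mm²); the cube at (6.5, -2.5) is absent (z outside [7.5, 13]); Merging all regions: only the cone at (2, -1) is present, so the union is just that shape — area = 70.13 mm². So its area = 70.13 mm². Layer 13 (z = 3.9): the cube is present — its section is the full 20.5×18.5 rectangle (area 379.25 mm²); the cone at (2, -1) is not intersected at this z (z outside [10, 30]); the cube at (6.5, -2.5) does not reach this height (z outside [7.5, 13]); Combining (union): only the 20.5×18.5 cube is present, so the union is just that shape — area = 379.25 mm². So its area = 379.25 mm². Layer 13 is larger (379.25 vs 70.13 mm²).

layer 13 (z = 3.9 mm)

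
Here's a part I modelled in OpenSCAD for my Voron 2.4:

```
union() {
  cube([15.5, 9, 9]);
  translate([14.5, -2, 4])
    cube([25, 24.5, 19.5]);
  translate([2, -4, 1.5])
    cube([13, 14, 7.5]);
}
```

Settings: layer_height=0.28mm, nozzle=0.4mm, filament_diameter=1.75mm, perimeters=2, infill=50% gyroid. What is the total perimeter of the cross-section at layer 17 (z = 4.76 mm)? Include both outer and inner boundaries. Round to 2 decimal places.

At z = 4.76 mm: the cube is present — its section is the full 15.5×9 rectangle (perimeter 49.00 mm); the 25×24.5 cube at (14.5, -2) contributes its full rectangle (perimeter 99.00 mm); the cube at (2, -4) (footprint 13×14) is included at this height (perimeter 54.00 mm); Merging all regions: the regions partially overlap (shared area 127.50 mm²), so the edge portions inside another operand are dropped and the merged outline is re-measured after clipping — boundary = 132.00 mm. Overall, the cross-section is a single solid region. Total boundary length (outer) = 132.00 mm.

132.00 mm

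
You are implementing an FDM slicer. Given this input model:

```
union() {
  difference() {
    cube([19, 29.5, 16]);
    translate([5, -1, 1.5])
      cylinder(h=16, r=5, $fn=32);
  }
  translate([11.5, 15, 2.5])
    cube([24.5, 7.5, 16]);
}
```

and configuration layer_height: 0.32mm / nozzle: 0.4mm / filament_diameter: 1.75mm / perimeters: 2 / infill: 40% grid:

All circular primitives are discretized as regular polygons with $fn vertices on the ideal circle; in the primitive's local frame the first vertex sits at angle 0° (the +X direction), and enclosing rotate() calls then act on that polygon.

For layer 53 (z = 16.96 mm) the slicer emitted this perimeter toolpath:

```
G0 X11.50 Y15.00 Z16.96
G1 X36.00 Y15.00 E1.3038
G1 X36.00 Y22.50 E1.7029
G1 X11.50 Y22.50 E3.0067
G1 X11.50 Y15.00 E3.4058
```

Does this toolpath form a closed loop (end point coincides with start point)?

yes

Start point (G0): (11.50, 15.00). End point (last G1): the path returns to the start — closed.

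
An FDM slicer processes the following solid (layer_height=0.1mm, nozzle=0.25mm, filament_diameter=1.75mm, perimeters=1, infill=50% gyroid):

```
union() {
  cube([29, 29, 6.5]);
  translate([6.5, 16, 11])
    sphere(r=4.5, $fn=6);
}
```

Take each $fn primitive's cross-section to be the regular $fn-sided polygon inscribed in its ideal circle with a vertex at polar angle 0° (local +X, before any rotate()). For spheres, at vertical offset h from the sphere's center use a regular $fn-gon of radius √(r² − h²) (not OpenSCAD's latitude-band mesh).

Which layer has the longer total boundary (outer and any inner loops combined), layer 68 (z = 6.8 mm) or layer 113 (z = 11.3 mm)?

Layer 68 (z = 6.8): the cube is not intersected at this z (z outside [0, 6.5]); the r=4.5 sphere at (6.5, 16) slices to a regular 6-gon of circumradius 1.616 (√(r²−h²) with h=4.2 from center) (perimeter = 2·6·1.616·sin(180°/6) = 9.69 mm); Merging all regions: only the r=4.5 sphere at (6.5, 16) is present, so the union is just that shape — boundary = 9.69 mm. So its perimeter = 9.69 mm. Layer 113 (z = 11.3): the cube does not reach this height (z outside [0, 6.5]); the r=4.5 sphere at (6.5, 16) slices to a regular 6-gon of circumradius 4.490 (√(r²−h²) with h=0.3 from center) (perimeter = 2·6·4.490·sin(180°/6) = 26.94 mm); Merging all regions: only the r=4.5 sphere at (6.5, 16) is present, so the union is just that shape — boundary = 26.94 mm. So its perimeter = 26.94 mm. Layer 113 is larger (26.94 vs 9.69 mm).

layer 113 (z = 11.3 mm)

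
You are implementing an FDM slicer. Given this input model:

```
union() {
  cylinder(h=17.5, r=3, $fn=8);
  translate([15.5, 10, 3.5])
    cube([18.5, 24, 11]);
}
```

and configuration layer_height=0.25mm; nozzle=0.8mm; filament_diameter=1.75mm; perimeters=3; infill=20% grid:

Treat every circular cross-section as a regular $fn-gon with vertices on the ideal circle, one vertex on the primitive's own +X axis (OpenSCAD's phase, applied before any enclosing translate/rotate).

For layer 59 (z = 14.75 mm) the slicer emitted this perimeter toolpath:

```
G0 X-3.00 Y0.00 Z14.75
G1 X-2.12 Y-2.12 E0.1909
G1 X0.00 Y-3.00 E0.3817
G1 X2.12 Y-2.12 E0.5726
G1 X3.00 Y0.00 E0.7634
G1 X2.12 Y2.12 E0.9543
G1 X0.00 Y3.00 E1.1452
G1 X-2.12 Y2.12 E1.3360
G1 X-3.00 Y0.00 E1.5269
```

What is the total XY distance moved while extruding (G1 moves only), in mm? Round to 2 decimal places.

Sum the Euclidean lengths of each G1 segment: total = 18.36 mm.

18.36 mm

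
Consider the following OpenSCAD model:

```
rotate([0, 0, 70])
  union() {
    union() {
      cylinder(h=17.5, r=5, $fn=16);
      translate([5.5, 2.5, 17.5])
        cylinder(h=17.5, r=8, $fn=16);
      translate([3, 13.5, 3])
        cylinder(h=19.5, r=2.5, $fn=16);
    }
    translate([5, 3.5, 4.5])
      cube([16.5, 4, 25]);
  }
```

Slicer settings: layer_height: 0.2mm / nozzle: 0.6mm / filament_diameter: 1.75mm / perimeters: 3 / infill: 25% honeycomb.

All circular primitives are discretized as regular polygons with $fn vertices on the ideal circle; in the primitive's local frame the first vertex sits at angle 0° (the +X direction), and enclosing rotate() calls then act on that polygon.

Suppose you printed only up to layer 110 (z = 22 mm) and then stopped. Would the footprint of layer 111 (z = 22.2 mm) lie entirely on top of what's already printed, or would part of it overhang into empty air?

entirely on top

Compare the two slices. At z = 22: the cylinder is not intersected at this z (z outside [0, 17.5]); the r=8 cylinder at (5.5, 2.5) contributes a regular 16-gon of circumradius 8 (area = (16/2)·8.000²·sin(360°/16) = 195.93 mm²); the cylinder at (3, 13.5): section is a regular 16-gon, circumradius r=2.5 (area = (16/2)·2.500²·sin(360°/16) = 19.13 mm²); Merging all regions: the 2 present regions are separate (no shared area or edge), so areas and boundary lengths simply add and each stays a separate island — area = 215.07 mm²; the 16.5×4 cube at (5, 3.5) contributes its full rectangle (area 66.00 mm²); Merging all regions: the regions partially overlap — summed areas 281.07 mm² minus the doubly-counted overlap 30.73 mm² gives 250.34 mm² — area = 250.34 mm²; (rotated 70° about Z; rotation is an isometry so areas/perimeters/island counts are preserved). At z = 22.2: the cylinder is absent (z outside [0, 17.5]); the r=8 cylinder at (5.5, 2.5) contributes a regular 16-gon of circumradius 8 (area = (16/2)·8.000²·sin(360°/16) = 195.93 mm²); the r=2.5 cylinder at (3, 13.5) contributes a regular 16-gon of circumradius 2.5 (area = (16/2)·2.500²·sin(360°/16) = 19.13 mm²); Taking the union: the 2 present regions are separate (no shared area or edge), so areas and boundary lengths simply add and each stays a separate island — area = 215.07 mm²; the 16.5×4 cube at (5, 3.5) contributes its full rectangle (area 66.00 mm²); Taking the union: the regions partially overlap — summed areas 281.07 mm² minus the doubly-counted overlap 30.73 mm² gives 250.34 mm² — area = 250.34 mm²; (whole slice rotated 70° about Z — lengths, areas and connectivity unchanged). Checking containment: the cross-section at z = 22.2 is a subset of the cross-section at z = 22.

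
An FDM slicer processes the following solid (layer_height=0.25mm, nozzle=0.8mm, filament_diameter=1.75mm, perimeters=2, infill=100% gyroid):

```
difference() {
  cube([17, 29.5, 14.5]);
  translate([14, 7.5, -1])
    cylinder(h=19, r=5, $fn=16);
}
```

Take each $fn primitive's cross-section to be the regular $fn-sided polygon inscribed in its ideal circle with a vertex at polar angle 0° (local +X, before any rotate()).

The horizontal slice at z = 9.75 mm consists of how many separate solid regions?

1

At z = 9.75 mm: the cube (footprint 17×29.5) is included at this height; the r=5 cylinder at (14, 7.5) gives a regular 16-gon of circumradius 5 (constant along its height); Subtracting the remaining from the first: starting from the 17×29.5 cube, the r=5 cylinder at (14, 7.5) partially overlaps it — only the 65.92 mm² overlap (of its 76.54 mm²) is removed, clipping the outline — 1 connected region. The result has 1 disconnected region.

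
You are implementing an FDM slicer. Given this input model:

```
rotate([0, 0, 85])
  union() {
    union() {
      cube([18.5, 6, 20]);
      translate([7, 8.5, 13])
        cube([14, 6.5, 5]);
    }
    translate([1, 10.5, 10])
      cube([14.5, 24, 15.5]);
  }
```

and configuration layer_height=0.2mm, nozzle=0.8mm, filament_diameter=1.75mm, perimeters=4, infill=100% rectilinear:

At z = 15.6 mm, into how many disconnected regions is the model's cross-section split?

At z = 15.6 mm: the cube (footprint 18.5×6) is included at this height; the cube at (7, 8.5) (footprint 14×6.5) is included at this height; Combining (union): the 2 present regions are separate (no shared area or edge), so areas and boundary lengths simply add and each stays a separate island — 2 connected regions; the 14.5×24 cube at (1, 10.5) contributes its full rectangle; Combining (union): the regions partially overlap (shared area 38.25 mm²), so overlapping operands fuse into one piece — 2 connected regions; (rotated 85° about Z; rotation is an isometry so areas/perimeters/island counts are preserved). The result has 2 disconnected regions.

2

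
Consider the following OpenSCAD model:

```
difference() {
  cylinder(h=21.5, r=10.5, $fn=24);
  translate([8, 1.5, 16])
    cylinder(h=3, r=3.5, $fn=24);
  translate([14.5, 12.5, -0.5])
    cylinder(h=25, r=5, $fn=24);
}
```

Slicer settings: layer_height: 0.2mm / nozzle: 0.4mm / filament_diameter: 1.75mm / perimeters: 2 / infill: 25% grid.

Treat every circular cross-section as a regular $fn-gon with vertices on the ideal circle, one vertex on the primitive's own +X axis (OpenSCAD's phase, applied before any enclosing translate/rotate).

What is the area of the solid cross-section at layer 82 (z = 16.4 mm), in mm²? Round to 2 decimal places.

At z = 16.4 mm: the r=10.5 cylinder gives a regular 24-gon of circumradius 10.5 (constant along its height) (area = (24/2)·10.500²·sin(360°/24) = 342.42 mm²); the cylinder at (8, 1.5): section is a regular 24-gon, circumradius r=3.5 (area = (24/2)·3.500²·sin(360°/24) = 38.05 mm²); the cylinder at (14.5, 12.5): section is a regular 24-gon, circumradius r=5 (area = (24/2)·5.000²·sin(360°/24) = 77.65 mm²); After the difference (first − rest): starting from the r=10.5 cylinder (342.42 mm²), the r=3.5 cylinder at (8, 1.5) partially overlaps it — only the 33.08 mm² overlap (of its 38.05 mm²) is removed, clipping the outline; the r=5 cylinder at (14.5, 12.5) misses the remaining region (no effect) — area = 309.33 mm². Overall, the cross-section is a single solid region. Net area = 309.33 mm².

309.33 mm²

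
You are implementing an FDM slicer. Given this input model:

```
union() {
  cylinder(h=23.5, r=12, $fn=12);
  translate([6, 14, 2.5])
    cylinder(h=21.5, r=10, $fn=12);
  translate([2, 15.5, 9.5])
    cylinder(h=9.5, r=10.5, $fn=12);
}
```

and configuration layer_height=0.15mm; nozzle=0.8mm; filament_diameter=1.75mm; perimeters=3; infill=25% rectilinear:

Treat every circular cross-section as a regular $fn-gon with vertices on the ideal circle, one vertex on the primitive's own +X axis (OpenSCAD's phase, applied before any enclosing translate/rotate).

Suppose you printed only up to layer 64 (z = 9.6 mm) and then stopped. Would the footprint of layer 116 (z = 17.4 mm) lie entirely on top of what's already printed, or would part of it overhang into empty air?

Compare the two slices. At z = 9.6: the cylinder: section is a regular 12-gon, circumradius r=12 (area = (12/2)·12.000²·sin(360°/12) = 432.00 mm²); the r=10 cylinder at (6, 14) contributes a regular 12-gon of circumradius 10 (area = (12/2)·10.000²·sin(360°/12) = 300.00 mm²); the r=10.5 cylinder at (2, 15.5) contributes a regular 12-gon of circumradius 10.5 (area = (12/2)·10.500²·sin(360°/12) = 330.75 mm²); Merging all regions: the regions partially overlap — summed areas 1062.75 mm² minus the doubly-counted overlap 311.09 mm² gives 751.66 mm² — area = 751.66 mm². At z = 17.4: the r=12 cylinder contributes a regular 12-gon of circumradius 12 (area = (12/2)·12.000²·sin(360°/12) = 432.00 mm²); the r=10 cylinder at (6, 14) gives a regular 12-gon of circumradius 10 (constant along its height) (area = (12/2)·10.000²·sin(360°/12) = 300.00 mm²); the r=10.5 cylinder at (2, 15.5) contributes a regular 12-gon of circumradius 10.5 (area = (12/2)·10.500²·sin(360°/12) = 330.75 mm²); Merging all regions: the regions partially overlap — summed areas 1062.75 mm² minus the doubly-counted overlap 311.09 mm² gives 751.66 mm² — area = 751.66 mm². Checking containment: the cross-section at z = 17.4 is a subset of the cross-section at z = 9.6.

entirely on top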